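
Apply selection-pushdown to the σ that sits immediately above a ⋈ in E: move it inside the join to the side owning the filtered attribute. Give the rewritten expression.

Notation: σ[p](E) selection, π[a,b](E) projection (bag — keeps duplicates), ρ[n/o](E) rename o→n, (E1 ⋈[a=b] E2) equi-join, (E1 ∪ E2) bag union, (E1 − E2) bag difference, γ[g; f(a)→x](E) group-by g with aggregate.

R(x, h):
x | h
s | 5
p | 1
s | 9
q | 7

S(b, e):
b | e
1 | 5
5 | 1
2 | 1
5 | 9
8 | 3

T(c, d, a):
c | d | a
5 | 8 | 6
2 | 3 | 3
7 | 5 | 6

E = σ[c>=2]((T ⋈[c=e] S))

σ filters on c, owned by the left side.
E' = (σ[c>=2](T) ⋈[c=e] S)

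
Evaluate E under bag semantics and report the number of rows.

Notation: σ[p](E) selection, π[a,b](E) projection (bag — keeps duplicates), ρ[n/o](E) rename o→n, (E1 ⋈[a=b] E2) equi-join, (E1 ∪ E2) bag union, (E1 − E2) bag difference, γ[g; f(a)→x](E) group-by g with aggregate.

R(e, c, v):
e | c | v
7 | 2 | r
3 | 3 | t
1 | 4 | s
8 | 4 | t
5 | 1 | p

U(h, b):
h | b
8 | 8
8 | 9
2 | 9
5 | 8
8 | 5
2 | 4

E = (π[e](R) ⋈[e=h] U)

Subexpression sizes:
  R → 5
  π[e](R) → 5
  U → 6
  (π[e](R) ⋈[e=h] U) → 4

|E| = 4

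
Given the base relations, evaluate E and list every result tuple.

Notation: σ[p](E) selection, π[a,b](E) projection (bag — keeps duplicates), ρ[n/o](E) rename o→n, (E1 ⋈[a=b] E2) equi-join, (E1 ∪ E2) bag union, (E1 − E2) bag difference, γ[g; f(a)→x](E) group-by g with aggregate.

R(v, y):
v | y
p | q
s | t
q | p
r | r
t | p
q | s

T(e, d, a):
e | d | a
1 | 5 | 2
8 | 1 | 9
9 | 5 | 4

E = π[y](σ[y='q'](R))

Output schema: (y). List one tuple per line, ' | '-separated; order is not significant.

Per-node cardinality:
  R → 6
  σ[y='q'](R) → 1
  π[y](σ[y='q'](R)) → 1

== RESULT ==
y
q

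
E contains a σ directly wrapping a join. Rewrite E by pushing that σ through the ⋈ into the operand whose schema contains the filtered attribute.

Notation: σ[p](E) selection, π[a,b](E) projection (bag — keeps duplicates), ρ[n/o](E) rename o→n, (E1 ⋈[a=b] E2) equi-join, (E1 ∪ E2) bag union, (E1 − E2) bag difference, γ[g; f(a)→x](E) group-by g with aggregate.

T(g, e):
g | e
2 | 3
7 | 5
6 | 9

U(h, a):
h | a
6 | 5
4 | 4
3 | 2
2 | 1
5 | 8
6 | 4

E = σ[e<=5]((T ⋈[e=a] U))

σ filters on e, owned by the left side.
E' = (σ[e<=5](T) ⋈[e=a] U)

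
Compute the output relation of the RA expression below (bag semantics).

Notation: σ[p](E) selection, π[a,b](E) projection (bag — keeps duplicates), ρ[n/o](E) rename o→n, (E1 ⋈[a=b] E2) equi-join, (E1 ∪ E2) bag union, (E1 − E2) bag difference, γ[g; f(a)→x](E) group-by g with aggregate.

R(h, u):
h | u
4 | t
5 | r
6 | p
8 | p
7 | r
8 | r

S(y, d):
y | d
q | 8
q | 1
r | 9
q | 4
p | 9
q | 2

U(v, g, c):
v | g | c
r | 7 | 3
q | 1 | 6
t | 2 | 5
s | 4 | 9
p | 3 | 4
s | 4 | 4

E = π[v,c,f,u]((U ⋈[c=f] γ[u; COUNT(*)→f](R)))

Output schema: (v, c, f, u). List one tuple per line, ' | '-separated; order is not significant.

Row counts bottom-up:
  U → 6
  R → 6
  γ[u; COUNT(*)→f](R) → 3
  (U ⋈[c=f] γ[u; COUNT(*)→f](R)) → 1
  π[v,c,f,u]((U ⋈[c=f] γ[u; COUNT(*)→f](R))) → 1

== RESULT ==
v | c | f | u
r | 3 | 3 | r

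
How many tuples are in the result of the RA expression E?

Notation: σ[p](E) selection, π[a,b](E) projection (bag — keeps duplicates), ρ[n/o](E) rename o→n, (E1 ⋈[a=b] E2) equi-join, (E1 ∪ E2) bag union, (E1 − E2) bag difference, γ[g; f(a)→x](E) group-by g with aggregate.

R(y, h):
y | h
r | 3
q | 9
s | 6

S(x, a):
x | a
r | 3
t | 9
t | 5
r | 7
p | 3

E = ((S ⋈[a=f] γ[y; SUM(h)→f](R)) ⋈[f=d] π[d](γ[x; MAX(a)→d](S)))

Row counts bottom-up:
  S → 5
  R → 3
  γ[y; SUM(h)→f](R) → 3
  (S ⋈[a=f] γ[y; SUM(h)→f](R)) → 3
  S → 5
  γ[x; MAX(a)→d](S) → 3
  π[d](γ[x; MAX(a)→d](S)) → 3
  ((S ⋈[a=f] γ[y; SUM(h)→f](R)) ⋈[f=d] π[d](γ[x; MAX(a)→d](S))) → 3

|E| = 3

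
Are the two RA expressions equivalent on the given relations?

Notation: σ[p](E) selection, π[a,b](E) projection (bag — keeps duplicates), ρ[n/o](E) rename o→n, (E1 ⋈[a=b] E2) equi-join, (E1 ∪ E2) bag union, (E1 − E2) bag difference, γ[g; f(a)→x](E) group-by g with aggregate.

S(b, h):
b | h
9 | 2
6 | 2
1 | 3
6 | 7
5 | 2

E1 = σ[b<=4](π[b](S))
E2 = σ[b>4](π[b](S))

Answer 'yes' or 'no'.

E1 stepwise |·|:
  S → 5
  π[b](S) → 5
  σ[b<=4](π[b](S)) → 1
E2 stepwise |·|:
  S → 5
  π[b](S) → 5
  σ[b>4](π[b](S)) → 4

E1 result:
b
1
E2 result:
b
5
6
6
9
Witness: (6,) appears 0× in E1 but 2× in E2.

no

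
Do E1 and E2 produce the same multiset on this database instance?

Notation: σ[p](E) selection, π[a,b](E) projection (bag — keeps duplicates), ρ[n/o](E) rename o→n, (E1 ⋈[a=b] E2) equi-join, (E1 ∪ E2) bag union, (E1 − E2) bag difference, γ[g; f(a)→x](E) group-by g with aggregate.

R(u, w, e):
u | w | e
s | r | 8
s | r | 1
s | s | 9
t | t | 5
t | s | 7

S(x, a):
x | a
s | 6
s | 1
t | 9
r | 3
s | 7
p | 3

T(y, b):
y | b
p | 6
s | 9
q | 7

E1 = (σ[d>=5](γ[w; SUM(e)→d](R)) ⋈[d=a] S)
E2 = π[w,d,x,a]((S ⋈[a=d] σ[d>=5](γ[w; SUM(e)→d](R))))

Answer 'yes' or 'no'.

E1 subexpression sizes:
  R → 5
  γ[w; SUM(e)→d](R) → 3
  σ[d>=5](γ[w; SUM(e)→d](R)) → 3
  S → 6
  (σ[d>=5](γ[w; SUM(e)→d](R)) ⋈[d=a] S) → 1
E2 subexpression sizes:
  S → 6
  R → 5
  γ[w; SUM(e)→d](R) → 3
  σ[d>=5](γ[w; SUM(e)→d](R)) → 3
  (S ⋈[a=d] σ[d>=5](γ[w; SUM(e)→d](R))) → 1
  π[w,d,x,a]((S ⋈[a=d] σ[d>=5](γ[w; SUM(e)→d](R)))) → 1

E1 and E2 produce the same multiset:
w | d | x | a
r | 9 | t | 9

yes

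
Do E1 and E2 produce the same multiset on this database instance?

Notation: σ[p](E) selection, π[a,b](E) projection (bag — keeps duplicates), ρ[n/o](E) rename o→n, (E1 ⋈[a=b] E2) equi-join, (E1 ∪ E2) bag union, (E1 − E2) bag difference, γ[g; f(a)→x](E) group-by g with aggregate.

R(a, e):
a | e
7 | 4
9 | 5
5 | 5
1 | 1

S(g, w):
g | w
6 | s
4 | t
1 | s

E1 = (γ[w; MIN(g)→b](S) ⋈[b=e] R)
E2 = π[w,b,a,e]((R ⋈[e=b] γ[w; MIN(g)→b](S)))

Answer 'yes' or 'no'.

E1 stepwise |·|:
  S → 3
  γ[w; MIN(g)→b](S) → 2
  R → 4
  (γ[w; MIN(g)→b](S) ⋈[b=e] R) → 2
E2 stepwise |·|:
  R → 4
  S → 3
  γ[w; MIN(g)→b](S) → 2
  (R ⋈[e=b] γ[w; MIN(g)→b](S)) → 2
  π[w,b,a,e]((R ⋈[e=b] γ[w; MIN(g)→b](S))) → 2

E1 and E2 produce the same multiset:
w | b | a | e
s | 1 | 1 | 1
t | 4 | 7 | 4

yes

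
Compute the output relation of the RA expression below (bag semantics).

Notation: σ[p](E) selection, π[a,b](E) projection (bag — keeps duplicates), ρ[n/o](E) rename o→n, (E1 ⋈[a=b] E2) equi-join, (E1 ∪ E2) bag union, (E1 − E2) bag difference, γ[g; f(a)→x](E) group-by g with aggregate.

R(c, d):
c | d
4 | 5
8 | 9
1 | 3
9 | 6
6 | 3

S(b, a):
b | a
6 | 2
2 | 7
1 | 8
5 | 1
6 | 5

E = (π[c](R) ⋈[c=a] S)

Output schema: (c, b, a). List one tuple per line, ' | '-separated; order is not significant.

Row counts bottom-up:
  R → 5
  π[c](R) → 5
  S → 5
  (π[c](R) ⋈[c=a] S) → 2

== RESULT ==
c | b | a
1 | 5 | 1
8 | 1 | 8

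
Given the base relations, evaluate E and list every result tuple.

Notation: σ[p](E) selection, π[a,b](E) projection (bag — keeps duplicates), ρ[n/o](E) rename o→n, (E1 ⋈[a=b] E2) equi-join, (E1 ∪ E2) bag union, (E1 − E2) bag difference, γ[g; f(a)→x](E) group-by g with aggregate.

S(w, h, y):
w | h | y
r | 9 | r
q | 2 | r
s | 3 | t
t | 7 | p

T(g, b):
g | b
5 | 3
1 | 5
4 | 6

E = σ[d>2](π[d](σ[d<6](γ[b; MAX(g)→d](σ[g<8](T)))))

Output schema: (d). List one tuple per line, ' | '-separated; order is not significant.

Stepwise |·|:
  T → 3
  σ[g<8](T) → 3
  γ[b; MAX(g)→d](σ[g<8](T)) → 3
  σ[d<6](γ[b; MAX(g)→d](σ[g<8](T))) → 3
  π[d](σ[d<6](γ[b; MAX(g)→d](σ[g<8](T)))) → 3
  σ[d>2](π[d](σ[d<6](γ[b; MAX(g)→d](σ[g<8](T))))) → 2

== RESULT ==
d
4
5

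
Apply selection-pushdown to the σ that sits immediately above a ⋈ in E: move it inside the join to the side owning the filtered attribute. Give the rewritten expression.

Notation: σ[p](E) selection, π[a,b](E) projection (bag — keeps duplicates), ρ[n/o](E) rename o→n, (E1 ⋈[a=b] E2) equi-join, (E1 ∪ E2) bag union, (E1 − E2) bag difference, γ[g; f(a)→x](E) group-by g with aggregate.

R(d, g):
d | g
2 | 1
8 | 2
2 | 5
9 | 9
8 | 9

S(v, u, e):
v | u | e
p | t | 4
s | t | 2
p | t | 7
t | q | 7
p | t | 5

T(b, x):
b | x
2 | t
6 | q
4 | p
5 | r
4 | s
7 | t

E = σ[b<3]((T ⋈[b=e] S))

σ filters on b, owned by the left side.
E' = (σ[b<3](T) ⋈[b=e] S)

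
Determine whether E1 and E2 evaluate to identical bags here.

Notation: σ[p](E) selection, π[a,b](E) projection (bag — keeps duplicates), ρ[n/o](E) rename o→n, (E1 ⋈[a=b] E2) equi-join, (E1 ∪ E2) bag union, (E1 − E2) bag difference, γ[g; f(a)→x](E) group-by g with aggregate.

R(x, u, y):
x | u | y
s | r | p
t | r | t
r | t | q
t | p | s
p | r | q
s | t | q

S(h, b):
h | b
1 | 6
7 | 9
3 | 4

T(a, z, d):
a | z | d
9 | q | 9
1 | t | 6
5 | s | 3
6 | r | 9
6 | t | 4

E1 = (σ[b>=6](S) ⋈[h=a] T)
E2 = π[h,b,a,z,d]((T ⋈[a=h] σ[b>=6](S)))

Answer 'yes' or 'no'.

E1 row counts bottom-up:
  S → 3
  σ[b>=6](S) → 2
  T → 5
  (σ[b>=6](S) ⋈[h=a] T) → 1
E2 row counts bottom-up:
  T → 5
  S → 3
  σ[b>=6](S) → 2
  (T ⋈[a=h] σ[b>=6](S)) → 1
  π[h,b,a,z,d]((T ⋈[a=h] σ[b>=6](S))) → 1

E1 and E2 produce the same multiset:
h | b | a | z | d
1 | 6 | 1 | t | 6

yes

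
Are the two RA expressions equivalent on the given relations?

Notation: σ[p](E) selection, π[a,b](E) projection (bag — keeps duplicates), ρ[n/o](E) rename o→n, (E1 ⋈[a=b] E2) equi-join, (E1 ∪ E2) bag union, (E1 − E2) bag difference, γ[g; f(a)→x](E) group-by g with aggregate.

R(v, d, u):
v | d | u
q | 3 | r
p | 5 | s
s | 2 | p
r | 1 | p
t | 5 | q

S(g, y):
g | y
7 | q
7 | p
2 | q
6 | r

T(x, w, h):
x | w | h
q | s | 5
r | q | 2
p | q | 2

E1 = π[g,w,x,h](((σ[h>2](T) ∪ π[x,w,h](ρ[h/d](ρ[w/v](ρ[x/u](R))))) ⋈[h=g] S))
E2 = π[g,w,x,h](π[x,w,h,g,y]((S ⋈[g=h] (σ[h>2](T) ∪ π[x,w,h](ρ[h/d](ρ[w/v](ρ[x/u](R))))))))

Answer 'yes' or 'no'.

E1 row counts bottom-up:
  T → 3
  σ[h>2](T) → 1
  R → 5
  ρ[x/u](R) → 5
  ρ[w/v](ρ[x/u](R)) → 5
  ρ[h/d](ρ[w/v](ρ[x/u](R))) → 5
  π[x,w,h](ρ[h/d](ρ[w/v](ρ[x/u](R)))) → 5
  (σ[h>2](T) ∪ π[x,w,h](ρ[h/d](ρ[w/v](ρ[x/u](R))))) → 6
  S → 4
  ((σ[h>2](T) ∪ π[x,w,h](ρ[h/d](ρ[w/v](ρ[x/u](R))))) ⋈[h=g] S) → 1
  π[g,w,x,h](((σ[h>2](T) ∪ π[x,w,h](ρ[h/d](ρ[w/v](ρ[x/u](R))))) ⋈[h=g] S)) → 1
E2 row counts bottom-up:
  S → 4
  T → 3
  σ[h>2](T) → 1
  R → 5
  ρ[x/u](R) → 5
  ρ[w/v](ρ[x/u](R)) → 5
  ρ[h/d](ρ[w/v](ρ[x/u](R))) → 5
  π[x,w,h](ρ[h/d](ρ[w/v](ρ[x/u](R)))) → 5
  (σ[h>2](T) ∪ π[x,w,h](ρ[h/d](ρ[w/v](ρ[x/u](R))))) → 6
  (S ⋈[g=h] (σ[h>2](T) ∪ π[x,w,h](ρ[h/d](ρ[w/v](ρ[x/u](R)))))) → 1
  π[x,w,h,g,y]((S ⋈[g=h] (σ[h>2](T) ∪ π[x,w,h](ρ[h/d](ρ[w/v](ρ[x/u](R))))))) → 1
  π[g,w,x,h](π[x,w,h,g,y]((S ⋈[g=h] (σ[h>2](T) ∪ π[x,w,h](ρ[h/d](ρ[w/v](ρ[x/u](R)))))))) → 1

E1 and E2 produce the same multiset:
g | w | x | h
2 | s | p | 2

yes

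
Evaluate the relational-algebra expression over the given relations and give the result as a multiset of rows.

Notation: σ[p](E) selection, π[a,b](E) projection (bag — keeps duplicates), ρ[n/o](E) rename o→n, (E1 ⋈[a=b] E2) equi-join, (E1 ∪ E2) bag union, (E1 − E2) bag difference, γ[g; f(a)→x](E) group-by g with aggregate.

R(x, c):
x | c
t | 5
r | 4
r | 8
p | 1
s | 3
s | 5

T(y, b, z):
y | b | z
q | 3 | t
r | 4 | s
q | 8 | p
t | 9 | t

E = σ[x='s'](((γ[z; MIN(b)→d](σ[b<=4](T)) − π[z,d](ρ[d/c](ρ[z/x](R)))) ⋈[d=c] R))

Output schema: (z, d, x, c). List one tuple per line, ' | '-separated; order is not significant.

Row counts bottom-up:
  T → 4
  σ[b<=4](T) → 2
  γ[z; MIN(b)→d](σ[b<=4](T)) → 2
  R → 6
  ρ[z/x](R) → 6
  ρ[d/c](ρ[z/x](R)) → 6
  π[z,d](ρ[d/c](ρ[z/x](R))) → 6
  (γ[z; MIN(b)→d](σ[b<=4](T)) − π[z,d](ρ[d/c](ρ[z/x](R)))) → 2
  R → 6
  ((γ[z; MIN(b)→d](σ[b<=4](T)) − π[z,d](ρ[d/c](ρ[z/x](R)))) ⋈[d=c] R) → 2
  σ[x='s'](((γ[z; MIN(b)→d](σ[b<=4](T)) − π[z,d](ρ[d/c](ρ[z/x](R)))) ⋈[d=c] R)) → 1

== RESULT ==
z | d | x | c
t | 3 | s | 3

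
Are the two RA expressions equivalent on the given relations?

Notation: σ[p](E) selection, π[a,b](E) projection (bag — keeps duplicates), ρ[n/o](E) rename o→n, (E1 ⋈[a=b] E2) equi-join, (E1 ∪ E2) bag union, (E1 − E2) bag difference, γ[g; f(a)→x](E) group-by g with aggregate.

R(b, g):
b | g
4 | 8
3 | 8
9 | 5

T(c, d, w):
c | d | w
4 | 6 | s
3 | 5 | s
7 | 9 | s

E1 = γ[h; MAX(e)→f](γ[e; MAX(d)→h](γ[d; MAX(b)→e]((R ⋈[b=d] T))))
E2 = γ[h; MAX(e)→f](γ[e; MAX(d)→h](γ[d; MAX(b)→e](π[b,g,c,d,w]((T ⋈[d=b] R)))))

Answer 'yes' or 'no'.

E1 row counts bottom-up:
  R → 3
  T → 3
  (R ⋈[b=d] T) → 1
  γ[d; MAX(b)→e]((R ⋈[b=d] T)) → 1
  γ[e; MAX(d)→h](γ[d; MAX(b)→e]((R ⋈[b=d] T))) → 1
  γ[h; MAX(e)→f](γ[e; MAX(d)→h](γ[d; MAX(b)→e]((R ⋈[b=d] T)))) → 1
E2 row counts bottom-up:
  T → 3
  R → 3
  (T ⋈[d=b] R) → 1
  π[b,g,c,d,w]((T ⋈[d=b] R)) → 1
  γ[d; MAX(b)→e](π[b,g,c,d,w]((T ⋈[d=b] R))) → 1
  γ[e; MAX(d)→h](γ[d; MAX(b)→e](π[b,g,c,d,w]((T ⋈[d=b] R)))) → 1
  γ[h; MAX(e)→f](γ[e; MAX(d)→h](γ[d; MAX(b)→e](π[b,g,c,d,w]((T ⋈[d=b] R))))) → 1

E1 and E2 produce the same multiset:
h | f
9 | 9

yes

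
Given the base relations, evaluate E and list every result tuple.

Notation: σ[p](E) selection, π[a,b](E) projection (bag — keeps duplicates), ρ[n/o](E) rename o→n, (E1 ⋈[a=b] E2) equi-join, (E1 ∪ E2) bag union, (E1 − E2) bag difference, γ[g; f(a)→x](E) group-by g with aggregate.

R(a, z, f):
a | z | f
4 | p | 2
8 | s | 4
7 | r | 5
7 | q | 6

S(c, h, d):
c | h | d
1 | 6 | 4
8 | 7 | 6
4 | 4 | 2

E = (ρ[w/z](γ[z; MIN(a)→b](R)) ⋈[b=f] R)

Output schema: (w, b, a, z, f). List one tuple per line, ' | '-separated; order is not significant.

Stepwise |·|:
  R → 4
  γ[z; MIN(a)→b](R) → 4
  ρ[w/z](γ[z; MIN(a)→b](R)) → 4
  R → 4
  (ρ[w/z](γ[z; MIN(a)→b](R)) ⋈[b=f] R) → 1

== RESULT ==
w | b | a | z | f
p | 4 | 8 | s | 4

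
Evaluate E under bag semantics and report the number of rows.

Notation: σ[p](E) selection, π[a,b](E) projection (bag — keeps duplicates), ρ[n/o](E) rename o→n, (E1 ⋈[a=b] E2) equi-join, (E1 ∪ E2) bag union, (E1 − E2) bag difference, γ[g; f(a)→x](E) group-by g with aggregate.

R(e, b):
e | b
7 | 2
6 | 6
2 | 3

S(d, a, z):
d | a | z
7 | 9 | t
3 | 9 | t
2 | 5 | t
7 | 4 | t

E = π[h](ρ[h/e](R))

Subexpression sizes:
  R → 3
  ρ[h/e](R) → 3
  π[h](ρ[h/e](R)) → 3

|E| = 3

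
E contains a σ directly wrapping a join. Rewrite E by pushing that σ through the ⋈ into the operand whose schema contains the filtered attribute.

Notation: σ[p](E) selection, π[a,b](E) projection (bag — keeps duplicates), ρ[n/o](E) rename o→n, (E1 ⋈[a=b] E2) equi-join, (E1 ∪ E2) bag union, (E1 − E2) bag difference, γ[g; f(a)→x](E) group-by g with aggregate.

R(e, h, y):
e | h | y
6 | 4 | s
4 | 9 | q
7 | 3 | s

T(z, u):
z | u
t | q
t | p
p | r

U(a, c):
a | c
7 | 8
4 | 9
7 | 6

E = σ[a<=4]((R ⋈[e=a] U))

σ filters on a, owned by the right side.
E' = (R ⋈[e=a] σ[a<=4](U))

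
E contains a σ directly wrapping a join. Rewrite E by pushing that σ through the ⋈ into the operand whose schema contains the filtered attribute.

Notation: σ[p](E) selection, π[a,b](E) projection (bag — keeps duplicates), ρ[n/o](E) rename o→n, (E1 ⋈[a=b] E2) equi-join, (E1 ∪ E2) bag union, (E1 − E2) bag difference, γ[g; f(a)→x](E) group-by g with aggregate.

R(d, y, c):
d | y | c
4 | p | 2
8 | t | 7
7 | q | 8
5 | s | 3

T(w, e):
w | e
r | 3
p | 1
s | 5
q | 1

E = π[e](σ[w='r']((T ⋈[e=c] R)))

σ filters on w, owned by the left side.
E' = π[e]((σ[w='r'](T) ⋈[e=c] R))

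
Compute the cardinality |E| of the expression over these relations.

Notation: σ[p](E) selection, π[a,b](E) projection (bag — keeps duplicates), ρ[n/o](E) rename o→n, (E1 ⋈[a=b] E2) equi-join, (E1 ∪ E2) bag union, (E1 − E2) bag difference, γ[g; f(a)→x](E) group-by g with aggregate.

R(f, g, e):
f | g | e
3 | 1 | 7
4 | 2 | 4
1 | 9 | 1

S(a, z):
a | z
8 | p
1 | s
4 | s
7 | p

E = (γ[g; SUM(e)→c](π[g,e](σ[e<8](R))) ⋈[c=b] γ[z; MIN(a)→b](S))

Row counts bottom-up:
  R → 3
  σ[e<8](R) → 3
  π[g,e](σ[e<8](R)) → 3
  γ[g; SUM(e)→c](π[g,e](σ[e<8](R))) → 3
  S → 4
  γ[z; MIN(a)→b](S) → 2
  (γ[g; SUM(e)→c](π[g,e](σ[e<8](R))) ⋈[c=b] γ[z; MIN(a)→b](S)) → 2

|E| = 2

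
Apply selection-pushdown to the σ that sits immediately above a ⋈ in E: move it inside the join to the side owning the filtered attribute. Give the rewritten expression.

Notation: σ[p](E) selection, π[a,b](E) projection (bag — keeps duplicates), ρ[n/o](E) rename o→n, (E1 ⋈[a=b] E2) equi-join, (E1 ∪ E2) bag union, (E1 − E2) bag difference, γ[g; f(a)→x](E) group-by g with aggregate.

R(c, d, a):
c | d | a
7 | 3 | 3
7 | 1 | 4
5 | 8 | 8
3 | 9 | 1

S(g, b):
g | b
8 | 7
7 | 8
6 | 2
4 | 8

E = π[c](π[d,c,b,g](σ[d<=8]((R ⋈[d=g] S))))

σ filters on d, owned by the left side.
E' = π[c](π[d,c,b,g]((σ[d<=8](R) ⋈[d=g] S)))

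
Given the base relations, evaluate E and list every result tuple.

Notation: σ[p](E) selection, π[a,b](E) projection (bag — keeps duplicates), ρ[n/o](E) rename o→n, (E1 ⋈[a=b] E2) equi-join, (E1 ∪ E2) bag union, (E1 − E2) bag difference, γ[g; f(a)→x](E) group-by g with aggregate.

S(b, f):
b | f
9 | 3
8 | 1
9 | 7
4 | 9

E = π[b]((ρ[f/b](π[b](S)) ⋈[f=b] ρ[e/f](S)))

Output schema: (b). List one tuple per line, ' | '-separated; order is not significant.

Stepwise |·|:
  S → 4
  π[b](S) → 4
  ρ[f/b](π[b](S)) → 4
  S → 4
  ρ[e/f](S) → 4
  (ρ[f/b](π[b](S)) ⋈[f=b] ρ[e/f](S)) → 6
  π[b]((ρ[f/b](π[b](S)) ⋈[f=b] ρ[e/f](S))) → 6

== RESULT ==
b
4
8
9
9
9
9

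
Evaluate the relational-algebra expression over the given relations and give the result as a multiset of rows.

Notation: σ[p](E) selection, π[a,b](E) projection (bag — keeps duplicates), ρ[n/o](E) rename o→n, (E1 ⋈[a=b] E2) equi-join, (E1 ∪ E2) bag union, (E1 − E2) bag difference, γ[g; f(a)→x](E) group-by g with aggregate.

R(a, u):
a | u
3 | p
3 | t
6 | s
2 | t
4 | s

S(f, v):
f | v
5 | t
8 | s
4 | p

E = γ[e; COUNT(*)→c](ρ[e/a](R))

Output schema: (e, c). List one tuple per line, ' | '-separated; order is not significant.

Stepwise |·|:
  R → 5
  ρ[e/a](R) → 5
  γ[e; COUNT(*)→c](ρ[e/a](R)) → 4

== RESULT ==
e | c
2 | 1
3 | 2
4 | 1
6 | 1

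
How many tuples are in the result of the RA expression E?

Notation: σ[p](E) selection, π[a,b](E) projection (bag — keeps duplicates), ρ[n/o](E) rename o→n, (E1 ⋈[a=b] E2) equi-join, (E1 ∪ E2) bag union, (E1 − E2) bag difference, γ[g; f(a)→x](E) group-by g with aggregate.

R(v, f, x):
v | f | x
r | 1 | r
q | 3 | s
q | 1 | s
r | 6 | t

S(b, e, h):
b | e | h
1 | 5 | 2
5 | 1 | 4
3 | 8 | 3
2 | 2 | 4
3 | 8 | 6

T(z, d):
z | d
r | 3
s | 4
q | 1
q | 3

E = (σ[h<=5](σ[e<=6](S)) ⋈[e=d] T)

Subexpression sizes:
  S → 5
  σ[e<=6](S) → 3
  σ[h<=5](σ[e<=6](S)) → 3
  T → 4
  (σ[h<=5](σ[e<=6](S)) ⋈[e=d] T) → 1

|E| = 1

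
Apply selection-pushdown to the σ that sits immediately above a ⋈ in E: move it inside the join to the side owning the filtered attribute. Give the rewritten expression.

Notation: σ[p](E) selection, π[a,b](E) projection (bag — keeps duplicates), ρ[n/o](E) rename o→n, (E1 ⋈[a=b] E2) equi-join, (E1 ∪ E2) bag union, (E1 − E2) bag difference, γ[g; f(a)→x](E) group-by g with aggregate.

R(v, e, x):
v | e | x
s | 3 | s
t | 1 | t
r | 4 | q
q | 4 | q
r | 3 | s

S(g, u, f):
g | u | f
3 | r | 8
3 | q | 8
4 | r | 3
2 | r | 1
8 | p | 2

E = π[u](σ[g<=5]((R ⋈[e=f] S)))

σ filters on g, owned by the right side.
E' = π[u]((R ⋈[e=f] σ[g<=5](S)))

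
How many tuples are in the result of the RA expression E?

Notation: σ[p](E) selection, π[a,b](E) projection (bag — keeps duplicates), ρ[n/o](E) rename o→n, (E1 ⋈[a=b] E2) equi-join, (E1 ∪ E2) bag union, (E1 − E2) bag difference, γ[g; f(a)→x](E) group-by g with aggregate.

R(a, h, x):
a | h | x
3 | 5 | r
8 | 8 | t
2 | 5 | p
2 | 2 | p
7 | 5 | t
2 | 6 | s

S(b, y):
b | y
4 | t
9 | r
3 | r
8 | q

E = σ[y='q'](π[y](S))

Subexpression sizes:
  S → 4
  π[y](S) → 4
  σ[y='q'](π[y](S)) → 1

|E| = 1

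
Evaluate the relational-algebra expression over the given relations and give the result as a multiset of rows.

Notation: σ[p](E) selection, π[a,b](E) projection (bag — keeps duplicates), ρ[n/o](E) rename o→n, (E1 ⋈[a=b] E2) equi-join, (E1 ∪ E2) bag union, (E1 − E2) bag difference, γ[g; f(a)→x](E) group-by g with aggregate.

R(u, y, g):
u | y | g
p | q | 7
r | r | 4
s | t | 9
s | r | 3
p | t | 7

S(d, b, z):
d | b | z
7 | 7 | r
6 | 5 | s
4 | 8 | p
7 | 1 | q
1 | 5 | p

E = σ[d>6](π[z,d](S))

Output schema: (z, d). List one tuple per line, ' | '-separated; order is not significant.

Subexpression sizes:
  S → 5
  π[z,d](S) → 5
  σ[d>6](π[z,d](S)) → 2

== RESULT ==
z | d
q | 7
r | 7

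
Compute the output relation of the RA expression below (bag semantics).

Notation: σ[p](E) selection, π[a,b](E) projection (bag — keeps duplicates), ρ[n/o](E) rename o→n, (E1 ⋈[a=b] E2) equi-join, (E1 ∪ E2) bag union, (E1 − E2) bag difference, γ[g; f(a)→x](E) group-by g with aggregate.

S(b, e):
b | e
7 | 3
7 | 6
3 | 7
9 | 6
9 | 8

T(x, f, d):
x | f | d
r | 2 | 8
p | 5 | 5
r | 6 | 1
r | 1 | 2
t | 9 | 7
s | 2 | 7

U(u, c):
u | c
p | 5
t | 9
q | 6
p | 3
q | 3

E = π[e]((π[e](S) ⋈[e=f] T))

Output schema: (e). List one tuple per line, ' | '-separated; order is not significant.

Subexpression sizes:
  S → 5
  π[e](S) → 5
  T → 6
  (π[e](S) ⋈[e=f] T) → 2
  π[e]((π[e](S) ⋈[e=f] T)) → 2

== RESULT ==
e
6
6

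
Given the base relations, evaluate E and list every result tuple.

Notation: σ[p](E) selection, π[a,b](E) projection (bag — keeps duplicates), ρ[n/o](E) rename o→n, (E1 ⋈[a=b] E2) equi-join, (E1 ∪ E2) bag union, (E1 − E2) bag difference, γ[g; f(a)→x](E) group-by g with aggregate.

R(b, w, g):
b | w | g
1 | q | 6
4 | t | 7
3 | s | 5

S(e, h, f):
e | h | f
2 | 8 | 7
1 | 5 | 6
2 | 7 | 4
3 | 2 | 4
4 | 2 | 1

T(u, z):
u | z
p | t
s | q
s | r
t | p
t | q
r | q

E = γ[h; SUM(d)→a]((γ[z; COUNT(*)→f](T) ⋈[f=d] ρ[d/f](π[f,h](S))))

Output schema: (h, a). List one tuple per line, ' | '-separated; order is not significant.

Stepwise |·|:
  T → 6
  γ[z; COUNT(*)→f](T) → 4
  S → 5
  π[f,h](S) → 5
  ρ[d/f](π[f,h](S)) → 5
  (γ[z; COUNT(*)→f](T) ⋈[f=d] ρ[d/f](π[f,h](S))) → 3
  γ[h; SUM(d)→a]((γ[z; COUNT(*)→f](T) ⋈[f=d] ρ[d/f](π[f,h](S)))) → 1

== RESULT ==
h | a
2 | 3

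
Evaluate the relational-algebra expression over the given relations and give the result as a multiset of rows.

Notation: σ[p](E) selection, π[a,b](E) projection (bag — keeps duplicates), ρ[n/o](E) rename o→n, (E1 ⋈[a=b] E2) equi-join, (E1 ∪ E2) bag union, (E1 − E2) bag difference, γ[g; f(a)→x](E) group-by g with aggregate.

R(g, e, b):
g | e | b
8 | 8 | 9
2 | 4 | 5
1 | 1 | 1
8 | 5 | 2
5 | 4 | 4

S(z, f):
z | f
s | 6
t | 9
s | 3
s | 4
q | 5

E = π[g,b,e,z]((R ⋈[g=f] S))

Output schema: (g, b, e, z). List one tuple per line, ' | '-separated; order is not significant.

Stepwise |·|:
  R → 5
  S → 5
  (R ⋈[g=f] S) → 1
  π[g,b,e,z]((R ⋈[g=f] S)) → 1

== RESULT ==
g | b | e | z
5 | 4 | 4 | q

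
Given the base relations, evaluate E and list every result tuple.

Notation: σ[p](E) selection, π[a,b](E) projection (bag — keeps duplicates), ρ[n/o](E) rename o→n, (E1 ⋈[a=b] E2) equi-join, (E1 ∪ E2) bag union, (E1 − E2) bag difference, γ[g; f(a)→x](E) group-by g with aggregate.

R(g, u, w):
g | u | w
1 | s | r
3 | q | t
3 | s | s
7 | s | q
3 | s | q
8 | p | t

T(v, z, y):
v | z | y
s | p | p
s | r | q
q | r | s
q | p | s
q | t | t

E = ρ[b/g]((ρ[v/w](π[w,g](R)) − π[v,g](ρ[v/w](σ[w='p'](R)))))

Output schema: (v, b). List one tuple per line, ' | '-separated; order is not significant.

Per-node cardinality:
  R → 6
  π[w,g](R) → 6
  ρ[v/w](π[w,g](R)) → 6
  R → 6
  σ[w='p'](R) → 0
  ρ[v/w](σ[w='p'](R)) → 0
  π[v,g](ρ[v/w](σ[w='p'](R))) → 0
  (ρ[v/w](π[w,g](R)) − π[v,g](ρ[v/w](σ[w='p'](R)))) → 6
  ρ[b/g]((ρ[v/w](π[w,g](R)) − π[v,g](ρ[v/w](σ[w='p'](R))))) → 6

== RESULT ==
v | b
q | 3
q | 7
r | 1
s | 3
t | 3
t | 8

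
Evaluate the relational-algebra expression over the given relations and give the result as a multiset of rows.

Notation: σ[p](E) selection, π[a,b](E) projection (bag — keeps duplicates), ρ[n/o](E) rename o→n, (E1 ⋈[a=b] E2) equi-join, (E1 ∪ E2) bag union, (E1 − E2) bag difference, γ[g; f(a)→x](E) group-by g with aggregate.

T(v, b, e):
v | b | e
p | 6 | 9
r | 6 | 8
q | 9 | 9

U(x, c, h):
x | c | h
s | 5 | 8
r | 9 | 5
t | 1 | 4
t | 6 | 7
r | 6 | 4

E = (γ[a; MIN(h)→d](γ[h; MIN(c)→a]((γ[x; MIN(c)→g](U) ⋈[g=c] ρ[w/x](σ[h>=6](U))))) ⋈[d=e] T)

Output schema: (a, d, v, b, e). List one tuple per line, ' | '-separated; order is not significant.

Stepwise |·|:
  U → 5
  γ[x; MIN(c)→g](U) → 3
  U → 5
  σ[h>=6](U) → 2
  ρ[w/x](σ[h>=6](U)) → 2
  (γ[x; MIN(c)→g](U) ⋈[g=c] ρ[w/x](σ[h>=6](U))) → 2
  γ[h; MIN(c)→a]((γ[x; MIN(c)→g](U) ⋈[g=c] ρ[w/x](σ[h>=6](U)))) → 2
  γ[a; MIN(h)→d](γ[h; MIN(c)→a]((γ[x; MIN(c)→g](U) ⋈[g=c] ρ[w/x](σ[h>=6](U))))) → 2
  T → 3
  (γ[a; MIN(h)→d](γ[h; MIN(c)→a]((γ[x; MIN(c)→g](U) ⋈[g=c] ρ[w/x](σ[h>=6](U))))) ⋈[d=e] T) → 1

== RESULT ==
a | d | v | b | e
5 | 8 | r | 6 | 8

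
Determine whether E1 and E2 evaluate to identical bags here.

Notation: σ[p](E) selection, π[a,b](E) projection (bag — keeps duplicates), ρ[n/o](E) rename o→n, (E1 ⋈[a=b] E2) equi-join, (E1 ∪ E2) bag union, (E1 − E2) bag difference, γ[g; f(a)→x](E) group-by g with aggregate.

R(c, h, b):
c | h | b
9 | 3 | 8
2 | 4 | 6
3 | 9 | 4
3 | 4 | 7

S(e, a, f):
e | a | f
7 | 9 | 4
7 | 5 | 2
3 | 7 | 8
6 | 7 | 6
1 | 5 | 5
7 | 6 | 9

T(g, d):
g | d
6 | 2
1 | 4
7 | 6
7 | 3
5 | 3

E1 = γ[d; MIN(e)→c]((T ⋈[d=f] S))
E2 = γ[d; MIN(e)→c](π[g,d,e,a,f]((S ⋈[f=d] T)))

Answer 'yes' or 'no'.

E1 subexpression sizes:
  T → 5
  S → 6
  (T ⋈[d=f] S) → 3
  γ[d; MIN(e)→c]((T ⋈[d=f] S)) → 3
E2 subexpression sizes:
  S → 6
  T → 5
  (S ⋈[f=d] T) → 3
  π[g,d,e,a,f]((S ⋈[f=d] T)) → 3
  γ[d; MIN(e)→c](π[g,d,e,a,f]((S ⋈[f=d] T))) → 3

E1 and E2 produce the same multiset:
d | c
2 | 7
4 | 7
6 | 6

yes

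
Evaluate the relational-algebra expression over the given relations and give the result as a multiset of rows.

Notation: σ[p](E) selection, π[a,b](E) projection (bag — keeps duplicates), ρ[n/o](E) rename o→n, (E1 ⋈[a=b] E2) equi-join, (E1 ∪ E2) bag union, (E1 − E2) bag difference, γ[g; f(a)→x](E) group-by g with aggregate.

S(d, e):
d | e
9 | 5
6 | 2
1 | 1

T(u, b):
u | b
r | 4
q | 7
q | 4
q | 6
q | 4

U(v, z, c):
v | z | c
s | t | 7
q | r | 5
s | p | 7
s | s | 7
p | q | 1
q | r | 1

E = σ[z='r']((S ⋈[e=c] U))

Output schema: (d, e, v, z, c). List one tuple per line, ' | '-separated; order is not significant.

Row counts bottom-up:
  S → 3
  U → 6
  (S ⋈[e=c] U) → 3
  σ[z='r']((S ⋈[e=c] U)) → 2

== RESULT ==
d | e | v | z | c
1 | 1 | q | r | 1
9 | 5 | q | r | 5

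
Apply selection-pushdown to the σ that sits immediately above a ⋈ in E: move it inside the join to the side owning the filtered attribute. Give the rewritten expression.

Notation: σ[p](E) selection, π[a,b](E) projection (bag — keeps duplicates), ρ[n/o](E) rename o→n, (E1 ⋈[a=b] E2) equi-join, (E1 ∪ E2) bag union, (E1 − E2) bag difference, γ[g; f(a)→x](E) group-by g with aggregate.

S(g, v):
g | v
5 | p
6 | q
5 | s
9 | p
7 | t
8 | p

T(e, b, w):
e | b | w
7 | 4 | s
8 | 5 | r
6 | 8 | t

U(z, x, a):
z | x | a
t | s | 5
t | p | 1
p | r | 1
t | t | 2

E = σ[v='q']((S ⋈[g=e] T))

σ filters on v, owned by the left side.
E' = (σ[v='q'](S) ⋈[g=e] T)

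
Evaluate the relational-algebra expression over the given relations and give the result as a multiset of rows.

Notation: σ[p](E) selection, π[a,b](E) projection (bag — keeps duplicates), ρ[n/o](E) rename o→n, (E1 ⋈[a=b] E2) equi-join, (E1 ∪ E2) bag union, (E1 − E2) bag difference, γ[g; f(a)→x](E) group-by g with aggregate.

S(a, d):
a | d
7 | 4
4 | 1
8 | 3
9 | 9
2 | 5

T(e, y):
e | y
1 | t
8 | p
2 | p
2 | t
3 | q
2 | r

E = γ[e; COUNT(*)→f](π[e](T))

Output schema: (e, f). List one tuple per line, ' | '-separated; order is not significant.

Stepwise |·|:
  T → 6
  π[e](T) → 6
  γ[e; COUNT(*)→f](π[e](T)) → 4

== RESULT ==
e | f
1 | 1
2 | 3
3 | 1
8 | 1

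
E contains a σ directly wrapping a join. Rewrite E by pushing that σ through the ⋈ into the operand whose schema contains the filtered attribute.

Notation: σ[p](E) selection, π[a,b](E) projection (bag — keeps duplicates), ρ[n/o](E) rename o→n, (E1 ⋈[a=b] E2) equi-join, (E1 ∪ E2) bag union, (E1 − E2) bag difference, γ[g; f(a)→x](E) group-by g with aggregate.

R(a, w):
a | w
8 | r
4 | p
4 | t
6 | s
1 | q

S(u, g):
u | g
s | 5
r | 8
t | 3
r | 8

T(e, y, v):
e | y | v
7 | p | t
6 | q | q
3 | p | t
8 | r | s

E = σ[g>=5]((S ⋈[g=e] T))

σ filters on g, owned by the left side.
E' = (σ[g>=5](S) ⋈[g=e] T)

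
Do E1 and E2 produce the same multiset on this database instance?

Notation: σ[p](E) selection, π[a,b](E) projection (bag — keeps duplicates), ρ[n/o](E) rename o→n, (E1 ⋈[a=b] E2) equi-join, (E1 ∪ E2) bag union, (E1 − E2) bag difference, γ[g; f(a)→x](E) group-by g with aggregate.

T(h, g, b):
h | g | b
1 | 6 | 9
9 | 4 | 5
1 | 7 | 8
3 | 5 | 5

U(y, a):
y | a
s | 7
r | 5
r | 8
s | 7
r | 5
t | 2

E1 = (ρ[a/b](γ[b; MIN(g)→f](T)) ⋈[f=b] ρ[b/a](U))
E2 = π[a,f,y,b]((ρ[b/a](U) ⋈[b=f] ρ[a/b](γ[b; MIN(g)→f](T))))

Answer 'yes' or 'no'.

E1 per-node cardinality:
  T → 4
  γ[b; MIN(g)→f](T) → 3
  ρ[a/b](γ[b; MIN(g)→f](T)) → 3
  U → 6
  ρ[b/a](U) → 6
  (ρ[a/b](γ[b; MIN(g)→f](T)) ⋈[f=b] ρ[b/a](U)) → 2
E2 per-node cardinality:
  U → 6
  ρ[b/a](U) → 6
  T → 4
  γ[b; MIN(g)→f](T) → 3
  ρ[a/b](γ[b; MIN(g)→f](T)) → 3
  (ρ[b/a](U) ⋈[b=f] ρ[a/b](γ[b; MIN(g)→f](T))) → 2
  π[a,f,y,b]((ρ[b/a](U) ⋈[b=f] ρ[a/b](γ[b; MIN(g)→f](T)))) → 2

E1 and E2 produce the same multiset:
a | f | y | b
8 | 7 | s | 7
8 | 7 | s | 7

yes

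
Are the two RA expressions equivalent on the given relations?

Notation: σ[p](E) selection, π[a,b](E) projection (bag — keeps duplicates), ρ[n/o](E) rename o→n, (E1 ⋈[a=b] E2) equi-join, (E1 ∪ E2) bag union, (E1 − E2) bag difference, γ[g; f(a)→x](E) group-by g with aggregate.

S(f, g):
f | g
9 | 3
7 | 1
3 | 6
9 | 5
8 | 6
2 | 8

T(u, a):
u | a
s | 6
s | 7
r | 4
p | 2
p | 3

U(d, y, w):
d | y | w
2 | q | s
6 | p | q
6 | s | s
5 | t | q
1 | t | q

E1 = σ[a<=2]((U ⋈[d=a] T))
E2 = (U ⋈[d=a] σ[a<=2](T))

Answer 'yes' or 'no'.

E1 stepwise |·|:
  U → 5
  T → 5
  (U ⋈[d=a] T) → 3
  σ[a<=2]((U ⋈[d=a] T)) → 1
E2 stepwise |·|:
  U → 5
  T → 5
  σ[a<=2](T) → 1
  (U ⋈[d=a] σ[a<=2](T)) → 1

E1 and E2 produce the same multiset:
d | y | w | u | a
2 | q | s | p | 2

yes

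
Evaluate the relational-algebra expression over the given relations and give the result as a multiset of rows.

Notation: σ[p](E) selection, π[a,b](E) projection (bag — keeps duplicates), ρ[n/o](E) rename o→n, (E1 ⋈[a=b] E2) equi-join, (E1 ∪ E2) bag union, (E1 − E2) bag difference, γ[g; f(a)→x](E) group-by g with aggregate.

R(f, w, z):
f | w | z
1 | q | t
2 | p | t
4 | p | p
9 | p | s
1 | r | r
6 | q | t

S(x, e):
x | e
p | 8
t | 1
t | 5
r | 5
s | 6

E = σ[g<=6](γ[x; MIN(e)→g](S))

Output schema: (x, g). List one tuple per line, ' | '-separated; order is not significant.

Per-node cardinality:
  S → 5
  γ[x; MIN(e)→g](S) → 4
  σ[g<=6](γ[x; MIN(e)→g](S)) → 3

== RESULT ==
x | g
r | 5
s | 6
t | 1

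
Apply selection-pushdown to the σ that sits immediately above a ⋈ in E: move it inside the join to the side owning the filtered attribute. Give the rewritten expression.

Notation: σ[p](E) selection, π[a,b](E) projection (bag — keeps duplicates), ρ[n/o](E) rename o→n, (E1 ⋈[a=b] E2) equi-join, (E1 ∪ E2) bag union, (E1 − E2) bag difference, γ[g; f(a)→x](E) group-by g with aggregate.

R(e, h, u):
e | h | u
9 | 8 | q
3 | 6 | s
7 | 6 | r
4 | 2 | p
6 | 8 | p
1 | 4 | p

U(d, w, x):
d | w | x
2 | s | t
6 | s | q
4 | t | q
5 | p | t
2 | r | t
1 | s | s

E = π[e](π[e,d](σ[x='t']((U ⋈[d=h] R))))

σ filters on x, owned by the left side.
E' = π[e](π[e,d]((σ[x='t'](U) ⋈[d=h] R)))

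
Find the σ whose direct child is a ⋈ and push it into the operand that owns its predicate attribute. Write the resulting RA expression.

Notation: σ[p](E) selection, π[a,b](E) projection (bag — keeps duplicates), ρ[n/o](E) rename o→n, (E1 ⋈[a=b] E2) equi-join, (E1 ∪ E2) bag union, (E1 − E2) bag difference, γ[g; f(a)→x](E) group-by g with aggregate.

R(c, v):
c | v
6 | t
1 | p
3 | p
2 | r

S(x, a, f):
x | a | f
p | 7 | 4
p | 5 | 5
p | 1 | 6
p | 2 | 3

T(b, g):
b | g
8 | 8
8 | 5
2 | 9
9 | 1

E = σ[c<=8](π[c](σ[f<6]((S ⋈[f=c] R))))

σ filters on f, owned by the left side.
E' = σ[c<=8](π[c]((σ[f<6](S) ⋈[f=c] R)))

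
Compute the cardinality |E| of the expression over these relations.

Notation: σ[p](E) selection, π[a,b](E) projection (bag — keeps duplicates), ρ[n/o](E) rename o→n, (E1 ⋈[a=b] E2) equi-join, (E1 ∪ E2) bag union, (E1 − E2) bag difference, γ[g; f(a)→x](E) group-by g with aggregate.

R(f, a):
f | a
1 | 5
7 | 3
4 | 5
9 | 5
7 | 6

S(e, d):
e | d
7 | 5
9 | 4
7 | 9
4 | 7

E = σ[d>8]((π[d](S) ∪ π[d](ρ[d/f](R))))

Stepwise |·|:
  S → 4
  π[d](S) → 4
  R → 5
  ρ[d/f](R) → 5
  π[d](ρ[d/f](R)) → 5
  (π[d](S) ∪ π[d](ρ[d/f](R))) → 9
  σ[d>8]((π[d](S) ∪ π[d](ρ[d/f](R)))) → 2

|E| = 2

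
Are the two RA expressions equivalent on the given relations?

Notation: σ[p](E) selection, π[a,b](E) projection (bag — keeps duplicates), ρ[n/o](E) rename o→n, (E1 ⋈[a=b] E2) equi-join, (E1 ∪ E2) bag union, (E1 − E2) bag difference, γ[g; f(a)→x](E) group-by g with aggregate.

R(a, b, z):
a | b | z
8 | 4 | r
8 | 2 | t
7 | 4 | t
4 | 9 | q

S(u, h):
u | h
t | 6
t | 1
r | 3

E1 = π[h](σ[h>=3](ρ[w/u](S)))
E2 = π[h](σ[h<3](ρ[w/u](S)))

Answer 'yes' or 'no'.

E1 per-node cardinality:
  S → 3
  ρ[w/u](S) → 3
  σ[h>=3](ρ[w/u](S)) → 2
  π[h](σ[h>=3](ρ[w/u](S))) → 2
E2 per-node cardinality:
  S → 3
  ρ[w/u](S) → 3
  σ[h<3](ρ[w/u](S)) → 1
  π[h](σ[h<3](ρ[w/u](S))) → 1

E1 result:
h
3
6
E2 result:
h
1
Witness: (6,) appears 1× in E1 but 0× in E2.

no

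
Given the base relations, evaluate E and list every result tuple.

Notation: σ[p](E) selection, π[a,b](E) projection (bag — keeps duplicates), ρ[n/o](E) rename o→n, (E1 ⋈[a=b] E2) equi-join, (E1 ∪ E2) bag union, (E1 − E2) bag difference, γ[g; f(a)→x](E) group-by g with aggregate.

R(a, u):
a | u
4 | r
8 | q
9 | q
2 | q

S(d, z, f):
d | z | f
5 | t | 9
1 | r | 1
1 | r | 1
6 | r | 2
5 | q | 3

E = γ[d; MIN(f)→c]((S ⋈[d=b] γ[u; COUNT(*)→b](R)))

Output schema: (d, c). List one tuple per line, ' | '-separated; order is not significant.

Per-node cardinality:
  S → 5
  R → 4
  γ[u; COUNT(*)→b](R) → 2
  (S ⋈[d=b] γ[u; COUNT(*)→b](R)) → 2
  γ[d; MIN(f)→c]((S ⋈[d=b] γ[u; COUNT(*)→b](R))) → 1

== RESULT ==
d | c
1 | 1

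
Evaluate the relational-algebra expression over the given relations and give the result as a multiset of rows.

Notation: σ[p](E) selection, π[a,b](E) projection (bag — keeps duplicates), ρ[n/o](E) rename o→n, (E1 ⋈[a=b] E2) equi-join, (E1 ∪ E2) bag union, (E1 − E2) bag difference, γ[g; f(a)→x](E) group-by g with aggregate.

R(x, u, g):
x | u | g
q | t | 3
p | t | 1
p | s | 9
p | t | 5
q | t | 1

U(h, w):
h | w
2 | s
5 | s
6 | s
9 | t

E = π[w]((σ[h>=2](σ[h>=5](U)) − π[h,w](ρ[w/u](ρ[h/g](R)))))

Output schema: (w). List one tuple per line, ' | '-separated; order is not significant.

Stepwise |·|:
  U → 4
  σ[h>=5](U) → 3
  σ[h>=2](σ[h>=5](U)) → 3
  R → 5
  ρ[h/g](R) → 5
  ρ[w/u](ρ[h/g](R)) → 5
  π[h,w](ρ[w/u](ρ[h/g](R))) → 5
  (σ[h>=2](σ[h>=5](U)) − π[h,w](ρ[w/u](ρ[h/g](R)))) → 3
  π[w]((σ[h>=2](σ[h>=5](U)) − π[h,w](ρ[w/u](ρ[h/g](R))))) → 3

== RESULT ==
w
s
s
t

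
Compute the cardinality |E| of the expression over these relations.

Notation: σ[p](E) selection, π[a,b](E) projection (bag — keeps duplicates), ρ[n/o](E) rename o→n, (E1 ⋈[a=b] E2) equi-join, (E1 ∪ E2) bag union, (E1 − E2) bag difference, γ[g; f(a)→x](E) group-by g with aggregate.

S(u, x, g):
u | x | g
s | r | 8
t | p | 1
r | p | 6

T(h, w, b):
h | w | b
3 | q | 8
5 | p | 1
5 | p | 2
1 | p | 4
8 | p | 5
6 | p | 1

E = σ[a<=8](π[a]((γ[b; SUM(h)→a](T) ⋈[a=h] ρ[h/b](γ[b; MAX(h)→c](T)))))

Row counts bottom-up:
  T → 6
  γ[b; SUM(h)→a](T) → 5
  T → 6
  γ[b; MAX(h)→c](T) → 5
  ρ[h/b](γ[b; MAX(h)→c](T)) → 5
  (γ[b; SUM(h)→a](T) ⋈[a=h] ρ[h/b](γ[b; MAX(h)→c](T))) → 3
  π[a]((γ[b; SUM(h)→a](T) ⋈[a=h] ρ[h/b](γ[b; MAX(h)→c](T)))) → 3
  σ[a<=8](π[a]((γ[b; SUM(h)→a](T) ⋈[a=h] ρ[h/b](γ[b; MAX(h)→c](T))))) → 3

|E| = 3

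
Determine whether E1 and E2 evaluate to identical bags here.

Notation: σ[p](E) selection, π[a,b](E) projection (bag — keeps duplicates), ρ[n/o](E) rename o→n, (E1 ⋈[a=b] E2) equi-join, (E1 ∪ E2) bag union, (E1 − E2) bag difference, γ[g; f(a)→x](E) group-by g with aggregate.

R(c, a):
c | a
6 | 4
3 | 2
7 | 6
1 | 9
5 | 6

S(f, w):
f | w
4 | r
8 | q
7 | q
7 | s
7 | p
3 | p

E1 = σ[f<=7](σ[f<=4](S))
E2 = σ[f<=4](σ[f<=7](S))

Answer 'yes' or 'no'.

E1 subexpression sizes:
  S → 6
  σ[f<=4](S) → 2
  σ[f<=7](σ[f<=4](S)) → 2
E2 subexpression sizes:
  S → 6
  σ[f<=7](S) → 5
  σ[f<=4](σ[f<=7](S)) → 2

E1 and E2 produce the same multiset:
f | w
3 | p
4 | r

yes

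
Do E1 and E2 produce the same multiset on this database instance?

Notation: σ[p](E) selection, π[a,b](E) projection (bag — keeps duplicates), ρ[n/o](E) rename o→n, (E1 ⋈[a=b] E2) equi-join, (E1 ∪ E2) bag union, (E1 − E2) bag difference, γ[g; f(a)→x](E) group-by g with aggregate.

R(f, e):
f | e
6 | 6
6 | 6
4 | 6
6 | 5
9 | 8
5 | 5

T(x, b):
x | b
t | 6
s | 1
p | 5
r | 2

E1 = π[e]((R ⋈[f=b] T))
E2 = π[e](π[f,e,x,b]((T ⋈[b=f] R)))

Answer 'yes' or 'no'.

E1 per-node cardinality:
  R → 6
  T → 4
  (R ⋈[f=b] T) → 4
  π[e]((R ⋈[f=b] T)) → 4
E2 per-node cardinality:
  T → 4
  R → 6
  (T ⋈[b=f] R) → 4
  π[f,e,x,b]((T ⋈[b=f] R)) → 4
  π[e](π[f,e,x,b]((T ⋈[b=f] R))) → 4

E1 and E2 produce the same multiset:
e
5
5
6
6

yes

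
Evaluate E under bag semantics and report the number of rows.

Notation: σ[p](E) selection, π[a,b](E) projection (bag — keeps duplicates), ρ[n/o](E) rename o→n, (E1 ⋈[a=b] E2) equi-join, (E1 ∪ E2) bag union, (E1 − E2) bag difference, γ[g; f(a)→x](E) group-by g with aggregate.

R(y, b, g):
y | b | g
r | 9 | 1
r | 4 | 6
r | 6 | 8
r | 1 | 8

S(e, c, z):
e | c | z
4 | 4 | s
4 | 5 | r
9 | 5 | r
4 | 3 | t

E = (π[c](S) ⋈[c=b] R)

Per-node cardinality:
  S → 4
  π[c](S) → 4
  R → 4
  (π[c](S) ⋈[c=b] R) → 1

|E| = 1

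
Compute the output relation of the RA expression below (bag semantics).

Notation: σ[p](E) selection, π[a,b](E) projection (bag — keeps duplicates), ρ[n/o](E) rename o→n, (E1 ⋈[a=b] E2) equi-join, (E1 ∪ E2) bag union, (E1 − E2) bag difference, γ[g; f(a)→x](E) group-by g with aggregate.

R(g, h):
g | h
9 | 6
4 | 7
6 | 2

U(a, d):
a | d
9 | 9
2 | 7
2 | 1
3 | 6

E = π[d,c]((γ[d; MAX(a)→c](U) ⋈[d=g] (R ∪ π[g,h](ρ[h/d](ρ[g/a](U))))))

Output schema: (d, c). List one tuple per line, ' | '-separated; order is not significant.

Row counts bottom-up:
  U → 4
  γ[d; MAX(a)→c](U) → 4
  R → 3
  U → 4
  ρ[g/a](U) → 4
  ρ[h/d](ρ[g/a](U)) → 4
  π[g,h](ρ[h/d](ρ[g/a](U))) → 4
  (R ∪ π[g,h](ρ[h/d](ρ[g/a](U)))) → 7
  (γ[d; MAX(a)→c](U) ⋈[d=g] (R ∪ π[g,h](ρ[h/d](ρ[g/a](U))))) → 3
  π[d,c]((γ[d; MAX(a)→c](U) ⋈[d=g] (R ∪ π[g,h](ρ[h/d](ρ[g/a](U)))))) → 3

== RESULT ==
d | c
6 | 3
9 | 9
9 | 9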